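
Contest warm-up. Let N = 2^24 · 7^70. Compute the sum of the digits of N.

2^24 · 7^70 = 2407590920986710453591368502300363611534774123708218937157074550784
Sum of its 67 digits: 277.

277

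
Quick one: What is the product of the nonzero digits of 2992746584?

2×9×9×2×7×4×6×5×8×4 = 8709120

8709120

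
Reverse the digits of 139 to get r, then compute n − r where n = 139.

-792

Reverse of 139 is 931.
139 − 931 = -792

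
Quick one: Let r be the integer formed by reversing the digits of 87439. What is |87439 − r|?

Reverse of 87439 is 93478.
|87439 − 93478| = 6039

6039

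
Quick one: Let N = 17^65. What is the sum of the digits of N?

17^65 = 95319090450218007303742536355848761234066170796000792973413605849481890760893457
Sum of its 80 digits: 350.

350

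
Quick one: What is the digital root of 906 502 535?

9+0+6+5+0+2+5+3+5 = 35
3+5 = 8

8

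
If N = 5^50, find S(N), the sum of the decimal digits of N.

5^50 = 88817841970012523233890533447265625
Sum of its 35 digits: 151.

151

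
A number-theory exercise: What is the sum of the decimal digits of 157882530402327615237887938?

1+5+7+8+8+2+5+3+0+4+0+2+3+2+7+6+1+5+2+3+7+8+8+7+9+3+8 = 124

124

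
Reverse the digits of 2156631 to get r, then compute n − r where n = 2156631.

790119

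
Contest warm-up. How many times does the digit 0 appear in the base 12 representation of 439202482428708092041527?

1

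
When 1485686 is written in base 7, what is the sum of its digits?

26

1485686 in base 7 is 15425306.
Digit sum: 1+5+4+2+5+3+0+6 = 26.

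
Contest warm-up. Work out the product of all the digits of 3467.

504

3×4×6×7 = 504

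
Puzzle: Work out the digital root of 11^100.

7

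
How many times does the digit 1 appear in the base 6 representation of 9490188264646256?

5

9490188264646256 in base 6 is 233235540145121201412.
The digit 1 appears 5 times.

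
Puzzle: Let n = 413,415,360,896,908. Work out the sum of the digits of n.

4+1+3+4+1+5+3+6+0+8+9+6+9+0+8 = 67

67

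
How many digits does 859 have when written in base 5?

5

859 in base 5 is 11414, which has 5 digits.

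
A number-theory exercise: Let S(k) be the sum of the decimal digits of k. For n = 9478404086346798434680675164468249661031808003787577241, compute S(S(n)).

First digit sum: 258.
2+5+8 = 15.

15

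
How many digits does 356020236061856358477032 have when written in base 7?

356020236061856358477032 in base 7 is 5263216361050142435663521112, which has 28 digits.

28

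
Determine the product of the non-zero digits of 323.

3×2×3 = 18

18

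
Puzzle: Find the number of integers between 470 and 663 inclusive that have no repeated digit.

144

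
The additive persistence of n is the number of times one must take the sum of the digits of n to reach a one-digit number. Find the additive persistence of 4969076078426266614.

4969076078426266614 → 93 → 12 → 3 (3 steps)

3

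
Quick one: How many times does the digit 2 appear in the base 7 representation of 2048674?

2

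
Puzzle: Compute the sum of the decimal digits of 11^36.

172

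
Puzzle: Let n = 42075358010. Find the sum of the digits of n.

35

4+2+0+7+5+3+5+8+0+1+0 = 35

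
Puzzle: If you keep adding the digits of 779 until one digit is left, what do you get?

7+7+9 = 23
2+3 = 5

5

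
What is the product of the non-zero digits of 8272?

224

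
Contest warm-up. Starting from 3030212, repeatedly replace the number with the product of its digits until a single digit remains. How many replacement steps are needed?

1

3030212 → 0 (1 step)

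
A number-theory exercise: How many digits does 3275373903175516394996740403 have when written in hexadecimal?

3275373903175516394996740403 in base 16 is A9553671385D836B3E5B133, which has 23 digits.

23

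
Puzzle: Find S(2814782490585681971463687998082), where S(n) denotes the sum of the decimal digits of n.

2+8+1+4+7+8+2+4+9+0+5+8+5+6+8+1+9+7+1+4+6+3+6+8+7+9+9+8+0+8+2 = 165

165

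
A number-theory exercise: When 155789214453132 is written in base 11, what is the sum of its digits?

155789214453132 in base 11 is 45703920162517.
Digit sum: 4+5+7+0+3+9+2+0+1+6+2+5+1+7 = 52.

52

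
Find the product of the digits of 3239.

3×2×3×9 = 162

162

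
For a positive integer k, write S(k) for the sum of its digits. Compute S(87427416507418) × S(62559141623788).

4288

S(87427416507418) = 8+7+4+2+7+4+1+6+5+0+7+4+1+8 = 64.
S(62559141623788) = 6+2+5+5+9+1+4+1+6+2+3+7+8+8 = 67.
64 · 67 = 4288.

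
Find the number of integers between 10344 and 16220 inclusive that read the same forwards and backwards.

The integers in [10344, 16220] that read the same forwards and backwards: 10401, 10501, 10601, 10701, 10801, 10901, …, 16061, 16161.
58 qualify.

58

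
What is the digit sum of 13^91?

508

13^91 = 233800297756495754333906440859465656572562698747866779643043984685250327454376054887271637253929816437
Sum of its 102 digits: 508.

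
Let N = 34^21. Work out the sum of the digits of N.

181

34^21 = 144896287389534090178492559785984
Sum of its 33 digits: 181.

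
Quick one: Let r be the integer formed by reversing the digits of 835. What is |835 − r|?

297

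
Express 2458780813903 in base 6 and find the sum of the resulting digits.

2458780813903 in base 6 is 5121314234020451.
Digit sum: 5+1+2+1+3+1+4+2+3+4+0+2+0+4+5+1 = 38.

38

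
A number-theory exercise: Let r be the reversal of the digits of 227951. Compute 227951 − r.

68229

Reverse of 227951 is 159722.
227951 − 159722 = 68229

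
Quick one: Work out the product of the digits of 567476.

35280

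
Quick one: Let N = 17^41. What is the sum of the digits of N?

206

17^41 = 280805607755268602048174614102036928492604365174417
Sum of its 51 digits: 206.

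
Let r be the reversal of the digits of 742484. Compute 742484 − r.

Reverse of 742484 is 484247.
742484 − 484247 = 258237

258237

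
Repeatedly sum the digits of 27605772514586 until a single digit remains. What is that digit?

2+7+6+0+5+7+7+2+5+1+4+5+8+6 = 65
6+5 = 11
1+1 = 2

2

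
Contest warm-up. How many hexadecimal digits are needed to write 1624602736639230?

1624602736639230 in base 16 is 5C5914D04BCFE, which has 13 digits.

13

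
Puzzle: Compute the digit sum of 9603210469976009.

9+6+0+3+2+1+0+4+6+9+9+7+6+0+0+9 = 71

71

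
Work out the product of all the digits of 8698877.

1354752

8×6×9×8×8×7×7 = 1354752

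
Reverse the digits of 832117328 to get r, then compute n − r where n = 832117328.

8406090

Reverse of 832117328 is 823711238.
832117328 − 823711238 = 8406090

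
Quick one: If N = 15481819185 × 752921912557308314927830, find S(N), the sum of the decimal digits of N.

15481819185 × 752921912557308314927830 = 11656600910636628282009700384418550
Sum of its 35 digits: 132.

132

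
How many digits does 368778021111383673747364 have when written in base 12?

22

368778021111383673747364 in base 12 is 8023827419B3950847BB44, which has 22 digits.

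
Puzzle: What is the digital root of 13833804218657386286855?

1+3+8+3+3+8+0+4+2+1+8+6+5+7+3+8+6+2+8+6+8+5+5 = 110
1+1+0 = 2

2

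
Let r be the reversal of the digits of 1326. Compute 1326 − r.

-4905

Reverse of 1326 is 6231.
1326 − 6231 = -4905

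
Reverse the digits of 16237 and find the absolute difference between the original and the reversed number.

Reverse of 16237 is 73261.
|16237 − 73261| = 57024

57024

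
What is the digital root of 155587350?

3

1+5+5+5+8+7+3+5+0 = 39
3+9 = 12
1+2 = 3
(Equivalently, 155587350 mod 9 = 3.)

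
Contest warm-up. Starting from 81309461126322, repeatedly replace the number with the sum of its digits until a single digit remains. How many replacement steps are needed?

81309461126322 → 48 → 12 → 3 (3 steps)

3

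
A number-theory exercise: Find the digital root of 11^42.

The digital root of n equals n mod 9 (or 9 when 9 | n), so we need 11^42 mod 9.
11^42 ≡ 1 (mod 9), so the digital root is 1.

1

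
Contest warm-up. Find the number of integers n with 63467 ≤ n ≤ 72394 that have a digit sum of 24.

The integers in [63467, 72394] that have a digit sum of 24: 63474, 63483, 63492, 63519, 63528, 63537, …, 72384, 72393.
610 qualify.

610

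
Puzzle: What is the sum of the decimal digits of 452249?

4+5+2+2+4+9 = 26

26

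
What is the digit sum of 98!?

639

98! = 9426890448883247745626185743057242473809693764078951663494238777294707070023223798882976159207729119823605850588608460429412647567360000000000000000000000
Sum of its 154 digits: 639.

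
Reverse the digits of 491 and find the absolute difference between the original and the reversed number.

297

Reverse of 491 is 194.
|491 − 194| = 297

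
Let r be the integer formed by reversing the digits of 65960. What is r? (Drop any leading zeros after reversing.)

6956

Reversing 65960 gives 6956.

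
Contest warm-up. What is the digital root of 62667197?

8

6+2+6+6+7+1+9+7 = 44
4+4 = 8
(Equivalently, 62667197 mod 9 = 8.)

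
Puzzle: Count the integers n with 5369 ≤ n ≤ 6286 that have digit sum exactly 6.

The integers in [5369, 6286] that have digit sum exactly 6: 6000.
1 qualifies.

1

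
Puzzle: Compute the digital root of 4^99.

The digital root of n equals n mod 9 (or 9 when 9 | n), so we need 4^99 mod 9.
4^99 ≡ 1 (mod 9), so the digital root is 1.

1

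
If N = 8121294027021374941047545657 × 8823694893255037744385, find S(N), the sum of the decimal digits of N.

235

8121294027021374941047545657 × 8823694893255037744385 = 71659820632851146579298309389001358094401582885945
Sum of its 50 digits: 235.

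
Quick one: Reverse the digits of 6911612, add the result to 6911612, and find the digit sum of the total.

Reversal of 6911612 is 2161196; 6911612 + 2161196 = 9072808.
Digit sum of 9072808: 9+0+7+2+8+0+8 = 34.

34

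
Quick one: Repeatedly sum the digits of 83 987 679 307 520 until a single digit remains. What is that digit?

2

8+3+9+8+7+6+7+9+3+0+7+5+2+0 = 74
7+4 = 11
1+1 = 2
(Equivalently, 83 987 679 307 520 mod 9 = 2.)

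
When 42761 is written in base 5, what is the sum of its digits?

13

42761 in base 5 is 2332021.
Digit sum: 2+3+3+2+0+2+1 = 13.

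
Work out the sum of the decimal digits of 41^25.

194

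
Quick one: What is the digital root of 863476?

8+6+3+4+7+6 = 34
3+4 = 7
(Equivalently, 863476 mod 9 = 7.)

7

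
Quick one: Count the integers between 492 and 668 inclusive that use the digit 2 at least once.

36

The integers in [492, 668] that use the digit 2 at least once: 492, 502, 512, 520, 521, 522, …, 652, 662.
36 qualify.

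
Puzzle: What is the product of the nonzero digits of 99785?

9×9×7×8×5 = 22680

22680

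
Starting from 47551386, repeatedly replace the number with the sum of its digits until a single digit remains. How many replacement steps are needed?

3

47551386 → 39 → 12 → 3 (3 steps)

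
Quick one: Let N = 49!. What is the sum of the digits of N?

49! = 608281864034267560872252163321295376887552831379210240000000000
Sum of its 63 digits: 225.

225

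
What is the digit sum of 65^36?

289

65^36 = 184026700338732148291739418068921897948035621084272861480712890625
Sum of its 66 digits: 289.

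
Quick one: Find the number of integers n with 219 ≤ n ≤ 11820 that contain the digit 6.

The integers in [219, 11820] that contain the digit 6: 226, 236, 246, 256, 260, 261, …, 11806, 11816.
3905 qualify.

3905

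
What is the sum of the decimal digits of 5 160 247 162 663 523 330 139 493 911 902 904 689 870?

5+1+6+0+2+4+7+1+6+2+6+6+3+5+2+3+3+3+0+1+3+9+4+9+3+9+1+1+9+0+2+9+0+4+6+8+9+8+7+0 = 167

167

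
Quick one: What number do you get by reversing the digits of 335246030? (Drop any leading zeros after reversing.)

30642533

Reversing 335246030 gives 30642533.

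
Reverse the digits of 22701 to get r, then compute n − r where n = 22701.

Reverse of 22701 is 10722.
22701 − 10722 = 11979

11979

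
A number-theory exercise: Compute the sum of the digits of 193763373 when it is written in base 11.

193763373 in base 11 is 9A413321.
Digit sum: 9+10+4+1+3+3+2+1 = 33.

33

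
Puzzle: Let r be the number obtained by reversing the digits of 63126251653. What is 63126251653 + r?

98741513789

Reverse of 63126251653 is 35615262136.
63126251653 + 35615262136 = 98741513789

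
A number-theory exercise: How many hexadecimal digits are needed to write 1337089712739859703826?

18

1337089712739859703826 in base 16 is 487BD8E988306E2812, which has 18 digits.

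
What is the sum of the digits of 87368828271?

8+7+3+6+8+8+2+8+2+7+1 = 60

60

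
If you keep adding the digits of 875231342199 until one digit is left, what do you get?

9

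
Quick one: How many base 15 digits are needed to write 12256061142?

12256061142 in base 15 is 4BAEA07CC, which has 9 digits.

9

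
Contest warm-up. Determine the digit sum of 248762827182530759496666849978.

2+4+8+7+6+2+8+2+7+1+8+2+5+3+0+7+5+9+4+9+6+6+6+6+8+4+9+9+7+8 = 168

168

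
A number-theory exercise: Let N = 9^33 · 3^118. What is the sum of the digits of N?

9^33 · 3^118 = 6170365191715177779482467945369860501784408913594010934644126825341528124785676079587681
Sum of its 88 digits: 414.

414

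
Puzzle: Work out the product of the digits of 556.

150

5×5×6 = 150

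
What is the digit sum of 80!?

450

80! = 71569457046263802294811533723186532165584657342365752577109445058227039255480148842668944867280814080000000000000000000
Sum of its 119 digits: 450.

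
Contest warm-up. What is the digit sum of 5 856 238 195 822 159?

5+8+5+6+2+3+8+1+9+5+8+2+2+1+5+9 = 79

79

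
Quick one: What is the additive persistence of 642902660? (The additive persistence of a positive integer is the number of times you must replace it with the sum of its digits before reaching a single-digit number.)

642902660 → 35 → 8 (2 steps)

2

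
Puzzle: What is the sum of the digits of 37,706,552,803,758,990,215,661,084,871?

133

3+7+7+0+6+5+5+2+8+0+3+7+5+8+9+9+0+2+1+5+6+6+1+0+8+4+8+7+1 = 133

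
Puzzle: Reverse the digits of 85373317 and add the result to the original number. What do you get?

Reverse of 85373317 is 71337358.
85373317 + 71337358 = 156710675

156710675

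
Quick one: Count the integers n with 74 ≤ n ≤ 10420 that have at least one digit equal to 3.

3581

The integers in [74, 10420] that have at least one digit equal to 3: 83, 93, 103, 113, 123, 130, …, 10403, 10413.
3581 qualify.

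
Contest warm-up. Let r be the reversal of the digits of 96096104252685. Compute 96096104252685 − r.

37470864083616

Reverse of 96096104252685 is 58625240169069.
96096104252685 − 58625240169069 = 37470864083616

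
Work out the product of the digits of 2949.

648

2×9×4×9 = 648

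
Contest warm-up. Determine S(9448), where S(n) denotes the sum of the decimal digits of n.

25

9+4+4+8 = 25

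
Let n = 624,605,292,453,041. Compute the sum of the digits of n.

53

6+2+4+6+0+5+2+9+2+4+5+3+0+4+1 = 53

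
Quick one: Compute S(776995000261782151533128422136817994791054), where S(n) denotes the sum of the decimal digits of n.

7+7+6+9+9+5+0+0+0+2+6+1+7+8+2+1+5+1+5+3+3+1+2+8+4+2+2+1+3+6+8+1+7+9+9+4+7+9+1+0+5+4 = 180

180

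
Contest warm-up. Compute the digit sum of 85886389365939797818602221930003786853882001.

8+5+8+8+6+3+8+9+3+6+5+9+3+9+7+9+7+8+1+8+6+0+2+2+2+1+9+3+0+0+0+3+7+8+6+8+5+3+8+8+2+0+0+1 = 214

214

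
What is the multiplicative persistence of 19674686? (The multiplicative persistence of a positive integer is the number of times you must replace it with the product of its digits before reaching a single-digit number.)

3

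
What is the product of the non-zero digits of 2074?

2×7×4 = 56

56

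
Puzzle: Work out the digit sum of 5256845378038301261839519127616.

5+2+5+6+8+4+5+3+7+8+0+3+8+3+0+1+2+6+1+8+3+9+5+1+9+1+2+7+6+1+6 = 135

135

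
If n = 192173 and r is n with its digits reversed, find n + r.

563464

Reverse of 192173 is 371291.
192173 + 371291 = 563464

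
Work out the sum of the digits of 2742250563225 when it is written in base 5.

29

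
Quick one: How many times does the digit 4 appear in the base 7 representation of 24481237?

3

24481237 in base 7 is 415041604.
The digit 4 appears 3 times.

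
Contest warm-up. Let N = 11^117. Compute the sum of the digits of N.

11^117 = 69653695580638664146146210739439403350644178435084175619718090178680764419344828675775626625461188082649140520355067159771
Sum of its 122 digits: 557.

557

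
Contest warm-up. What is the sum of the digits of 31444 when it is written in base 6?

14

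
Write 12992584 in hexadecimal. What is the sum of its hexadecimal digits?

12992584 in base 16 is C64048.
Digit sum: 12+6+4+0+4+8 = 34.

34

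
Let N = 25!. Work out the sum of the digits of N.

25! = 15511210043330985984000000
Sum of its 26 digits: 72.

72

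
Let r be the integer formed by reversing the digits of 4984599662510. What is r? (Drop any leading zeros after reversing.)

Reversing 4984599662510 gives 152669954894.

152669954894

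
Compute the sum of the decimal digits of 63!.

333

63! = 1982608315404440064116146708361898137544773690227268628106279599612729753600000000000000
Sum of its 88 digits: 333.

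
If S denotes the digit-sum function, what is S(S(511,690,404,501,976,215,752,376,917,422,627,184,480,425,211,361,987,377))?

11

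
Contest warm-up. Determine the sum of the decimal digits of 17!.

17! = 355687428096000
Sum of its 15 digits: 63.

63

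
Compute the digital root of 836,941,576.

8+3+6+9+4+1+5+7+6 = 49
4+9 = 13
1+3 = 4

4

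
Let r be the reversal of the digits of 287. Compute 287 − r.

Reverse of 287 is 782.
287 − 782 = -495

-495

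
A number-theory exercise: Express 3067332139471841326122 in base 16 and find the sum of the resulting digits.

3067332139471841326122 in base 16 is A647C8D96D6E08F42A.
Digit sum: 10+6+4+7+12+8+13+9+6+13+6+14+0+8+15+4+2+10 = 147.

147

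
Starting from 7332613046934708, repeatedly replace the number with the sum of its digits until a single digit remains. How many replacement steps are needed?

3

7332613046934708 → 66 → 12 → 3 (3 steps)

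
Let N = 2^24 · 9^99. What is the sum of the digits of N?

468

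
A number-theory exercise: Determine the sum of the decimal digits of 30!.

117

30! = 265252859812191058636308480000000
Sum of its 33 digits: 117.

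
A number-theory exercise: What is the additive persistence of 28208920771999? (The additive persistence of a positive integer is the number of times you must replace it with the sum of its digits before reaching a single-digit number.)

3

28208920771999 → 73 → 10 → 1 (3 steps)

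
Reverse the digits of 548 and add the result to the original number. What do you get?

1393

Reverse of 548 is 845.
548 + 845 = 1393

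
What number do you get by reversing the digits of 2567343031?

Reversing 2567343031 gives 1303437652.

1303437652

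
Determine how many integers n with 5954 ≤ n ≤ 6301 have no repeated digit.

The integers in [5954, 6301] that have no repeated digit: 5960, 5961, 5962, 5963, 5964, 5967, …, 6298, 6301.
190 qualify.

190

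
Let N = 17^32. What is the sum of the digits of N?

172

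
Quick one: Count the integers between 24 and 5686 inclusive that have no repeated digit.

3060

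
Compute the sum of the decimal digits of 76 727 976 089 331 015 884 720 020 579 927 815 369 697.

205

7+6+7+2+7+9+7+6+0+8+9+3+3+1+0+1+5+8+8+4+7+2+0+0+2+0+5+7+9+9+2+7+8+1+5+3+6+9+6+9+7 = 205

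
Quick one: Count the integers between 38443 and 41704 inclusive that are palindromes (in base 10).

33

The integers in [38443, 41704] that are palindromes (in base 10): 38483, 38583, 38683, 38783, 38883, 38983, …, 41514, 41614.
33 qualify.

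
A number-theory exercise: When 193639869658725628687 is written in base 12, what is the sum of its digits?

193639869658725628687 in base 12 is 733435401BB28615067.
Digit sum: 7+3+3+4+3+5+4+0+1+11+11+2+8+6+1+5+0+6+7 = 87.

87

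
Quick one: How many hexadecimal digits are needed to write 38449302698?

38449302698 in base 16 is 8F3C1CCAA, which has 9 digits.

9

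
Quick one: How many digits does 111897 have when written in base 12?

111897 in base 12 is 54909, which has 5 digits.

5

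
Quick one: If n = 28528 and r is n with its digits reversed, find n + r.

111110

Reverse of 28528 is 82582.
28528 + 82582 = 111110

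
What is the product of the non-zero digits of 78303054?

7×8×3×3×5×4 = 10080

10080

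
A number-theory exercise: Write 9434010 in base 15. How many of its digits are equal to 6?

9434010 in base 15 is C653E0.
The digit 6 appears 1 time.

1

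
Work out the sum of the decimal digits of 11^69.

359

11^69 = 717951778908581106757180798591346349776429989266820369060234717700939291
Sum of its 72 digits: 359.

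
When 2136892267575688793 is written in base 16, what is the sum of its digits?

2136892267575688793 in base 16 is 1DA7C4321420BE59.
Digit sum: 1+13+10+7+12+4+3+2+1+4+2+0+11+14+5+9 = 98.

98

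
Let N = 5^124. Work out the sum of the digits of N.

5^124 = 470197740328915003187494614888898271127466222708835008603500682511366903781890869140625
Sum of its 87 digits: 382.

382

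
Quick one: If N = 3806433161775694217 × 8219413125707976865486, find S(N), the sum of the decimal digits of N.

3806433161775694217 × 8219413125707976865486 = 31286646692029255971752318466573277094462
Sum of its 41 digits: 191.

191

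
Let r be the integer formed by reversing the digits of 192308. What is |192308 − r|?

Reverse of 192308 is 803291.
|192308 − 803291| = 610983

610983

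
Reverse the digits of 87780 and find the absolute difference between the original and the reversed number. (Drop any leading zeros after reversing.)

79002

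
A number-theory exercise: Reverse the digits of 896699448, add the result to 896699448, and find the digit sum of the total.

Reversal of 896699448 is 844996698; 896699448 + 844996698 = 1741696146.
Digit sum of 1741696146: 1+7+4+1+6+9+6+1+4+6 = 45.

45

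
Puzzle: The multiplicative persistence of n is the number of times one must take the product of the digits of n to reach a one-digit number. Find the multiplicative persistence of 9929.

9929 → 1458 → 160 → 0 (3 steps)

3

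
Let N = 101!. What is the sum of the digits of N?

101! = 9425947759838359420851623124482936749562312794702543768327889353416977599316221476503087861591808346911623490003549599583369706302603264000000000000000000000000
Sum of its 160 digits: 639.

639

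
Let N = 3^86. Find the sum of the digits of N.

3^86 = 107752636643058178097424660240453423951129
Sum of its 42 digits: 171.

171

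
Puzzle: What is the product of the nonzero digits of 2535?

150

2×5×3×5 = 150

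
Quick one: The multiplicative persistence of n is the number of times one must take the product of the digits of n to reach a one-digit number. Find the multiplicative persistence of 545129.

545129 → 1800 → 0 (2 steps)

2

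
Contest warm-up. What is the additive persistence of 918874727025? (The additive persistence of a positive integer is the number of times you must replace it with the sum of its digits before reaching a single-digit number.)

2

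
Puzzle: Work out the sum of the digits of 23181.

2+3+1+8+1 = 15

15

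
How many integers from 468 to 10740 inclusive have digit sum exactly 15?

The integers in [468, 10740] that have digit sum exactly 15: 474, 483, 492, 519, 528, 537, …, 10725, 10734.
623 qualify.

623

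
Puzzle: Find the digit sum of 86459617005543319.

76

8+6+4+5+9+6+1+7+0+0+5+5+4+3+3+1+9 = 76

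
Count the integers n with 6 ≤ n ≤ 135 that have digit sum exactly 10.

12

The integers in [6, 135] that have digit sum exactly 10: 19, 28, 37, 46, 55, 64, …, 118, 127.
12 qualify.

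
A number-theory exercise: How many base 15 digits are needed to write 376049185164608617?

15

376049185164608617 in base 15 is CD351C458DE39E7, which has 15 digits.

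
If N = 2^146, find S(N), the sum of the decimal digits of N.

2^146 = 89202980794122492566142873090593446023921664
Sum of its 44 digits: 193.

193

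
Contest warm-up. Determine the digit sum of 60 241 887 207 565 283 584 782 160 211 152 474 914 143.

6+0+2+4+1+8+8+7+2+0+7+5+6+5+2+8+3+5+8+4+7+8+2+1+6+0+2+1+1+1+5+2+4+7+4+9+1+4+1+4+3 = 164

164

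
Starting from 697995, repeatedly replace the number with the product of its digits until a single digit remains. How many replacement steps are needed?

697995 → 153090 → 0 (2 steps)

2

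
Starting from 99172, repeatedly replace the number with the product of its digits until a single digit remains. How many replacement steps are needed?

99172 → 1134 → 12 → 2 (3 steps)

3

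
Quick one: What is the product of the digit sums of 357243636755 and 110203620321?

1176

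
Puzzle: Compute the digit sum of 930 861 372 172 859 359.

9+3+0+8+6+1+3+7+2+1+7+2+8+5+9+3+5+9 = 88

88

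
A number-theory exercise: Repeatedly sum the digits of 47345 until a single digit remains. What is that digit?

4+7+3+4+5 = 23
2+3 = 5
(Equivalently, 47345 mod 9 = 5.)

5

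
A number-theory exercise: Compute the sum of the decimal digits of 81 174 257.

8+1+1+7+4+2+5+7 = 35

35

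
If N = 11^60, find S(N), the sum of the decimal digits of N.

298

11^60 = 304481639541418099574449295360278774639038415066698088621947601
Sum of its 63 digits: 298.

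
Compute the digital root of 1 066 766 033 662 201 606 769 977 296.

1+0+6+6+7+6+6+0+3+3+6+6+2+2+0+1+6+0+6+7+6+9+9+7+7+2+9+6 = 129
1+2+9 = 12
1+2 = 3

3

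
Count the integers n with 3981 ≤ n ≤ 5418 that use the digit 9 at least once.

367

The integers in [3981, 5418] that use the digit 9 at least once: 3981, 3982, 3983, 3984, 3985, 3986, …, 5399, 5409.
367 qualify.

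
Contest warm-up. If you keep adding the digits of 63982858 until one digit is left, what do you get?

4

6+3+9+8+2+8+5+8 = 49
4+9 = 13
1+3 = 4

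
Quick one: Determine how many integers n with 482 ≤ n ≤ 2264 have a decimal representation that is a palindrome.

65

The integers in [482, 2264] that have a decimal representation that is a palindrome: 484, 494, 505, 515, 525, 535, …, 2112, 2222.
65 qualify.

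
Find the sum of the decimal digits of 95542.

9+5+5+4+2 = 25

25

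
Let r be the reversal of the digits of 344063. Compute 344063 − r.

Reverse of 344063 is 360443.
344063 − 360443 = -16380

-16380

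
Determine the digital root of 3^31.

9

The digital root of n equals n mod 9 (or 9 when 9 | n), so we need 3^31 mod 9.
3^31 ≡ 0 (mod 9), so the digital root is 9.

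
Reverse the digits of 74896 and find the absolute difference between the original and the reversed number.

Reverse of 74896 is 69847.
|74896 − 69847| = 5049

5049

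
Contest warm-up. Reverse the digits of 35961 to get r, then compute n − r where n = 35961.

Reverse of 35961 is 16953.
35961 − 16953 = 19008

19008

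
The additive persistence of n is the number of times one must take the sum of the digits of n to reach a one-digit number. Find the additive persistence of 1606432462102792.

3

1606432462102792 → 55 → 10 → 1 (3 steps)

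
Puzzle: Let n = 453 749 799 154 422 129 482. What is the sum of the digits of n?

101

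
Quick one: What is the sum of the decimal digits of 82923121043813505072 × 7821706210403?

82923121043813505072 × 7821706210403 = 648600290854395792484185739664016
Sum of its 33 digits: 159.

159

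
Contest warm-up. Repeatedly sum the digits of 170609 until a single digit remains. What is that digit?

5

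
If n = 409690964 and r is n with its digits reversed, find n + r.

878787868

Reverse of 409690964 is 469096904.
409690964 + 469096904 = 878787868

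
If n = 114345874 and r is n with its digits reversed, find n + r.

592889285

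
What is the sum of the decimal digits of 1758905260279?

1+7+5+8+9+0+5+2+6+0+2+7+9 = 61

61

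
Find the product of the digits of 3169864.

3×1×6×9×8×6×4 = 31104

31104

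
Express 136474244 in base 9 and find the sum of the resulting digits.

36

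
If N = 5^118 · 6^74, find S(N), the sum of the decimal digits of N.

324

5^118 · 6^74 = 115253212643695274952370556816818958054682298097759485244750976562500000000000000000000000000000000000000000000000000000000000000000000000000
Sum of its 141 digits: 324.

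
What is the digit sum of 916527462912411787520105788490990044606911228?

9+1+6+5+2+7+4+6+2+9+1+2+4+1+1+7+8+7+5+2+0+1+0+5+7+8+8+4+9+0+9+9+0+0+4+4+6+0+6+9+1+1+2+2+8 = 192

192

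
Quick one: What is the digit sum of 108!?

108! = 1324641819451828974499891837121832599810209360673358065686551152497461815091591578895743130235002378688844343005686404521144382704205360039762937774080000000000000000000000000
Sum of its 175 digits: 666.

666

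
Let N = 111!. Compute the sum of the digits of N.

111! = 1762952551090244663872161047107075788761409536026565516041574063347346955087248316436555574598462315773196047662837978913145847497199871623320096254145331200000000000000000000000000
Sum of its 181 digits: 693.

693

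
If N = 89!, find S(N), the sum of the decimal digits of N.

549

89! = 16507955160908461081216919262453619309839666236496541854913520707833171034378509739399912570787600662729080382999756800000000000000000000
Sum of its 137 digits: 549.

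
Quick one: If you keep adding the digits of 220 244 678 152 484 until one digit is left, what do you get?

5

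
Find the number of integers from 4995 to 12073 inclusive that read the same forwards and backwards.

71

The integers in [4995, 12073] that read the same forwards and backwards: 5005, 5115, 5225, 5335, 5445, 5555, …, 11911, 12021.
71 qualify.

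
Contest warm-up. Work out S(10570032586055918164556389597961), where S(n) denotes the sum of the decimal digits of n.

149

1+0+5+7+0+0+3+2+5+8+6+0+5+5+9+1+8+1+6+4+5+5+6+3+8+9+5+9+7+9+6+1 = 149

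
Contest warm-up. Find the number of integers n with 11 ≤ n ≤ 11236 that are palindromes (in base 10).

The integers in [11, 11236] that are palindromes (in base 10): 11, 22, 33, 44, 55, 66, …, 11111, 11211.
202 qualify.

202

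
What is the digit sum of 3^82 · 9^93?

576

3^82 · 9^93 = 73874790939762173925332365231284392588323580292535533623396459499922800474435704482921921201029164993881113346534847664912715761
Sum of its 128 digits: 576.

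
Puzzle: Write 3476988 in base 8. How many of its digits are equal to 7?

2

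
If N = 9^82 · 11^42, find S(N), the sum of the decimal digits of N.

594

9^82 · 11^42 = 96912221887786638484621164464797626439092826563377569428913963266809373104965863185366647505189338625817307206442397983401
Sum of its 122 digits: 594.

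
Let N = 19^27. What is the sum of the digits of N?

19^27 = 33600614943460448322716069311260139
Sum of its 35 digits: 127.

127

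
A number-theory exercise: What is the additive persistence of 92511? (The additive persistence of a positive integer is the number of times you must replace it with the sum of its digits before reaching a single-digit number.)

92511 → 18 → 9 (2 steps)

2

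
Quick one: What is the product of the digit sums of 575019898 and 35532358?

S(575019898) = 5+7+5+0+1+9+8+9+8 = 52.
S(35532358) = 3+5+5+3+2+3+5+8 = 34.
52 · 34 = 1768.

1768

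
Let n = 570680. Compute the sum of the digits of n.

26

5+7+0+6+8+0 = 26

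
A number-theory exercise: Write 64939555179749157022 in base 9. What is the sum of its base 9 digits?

64939555179749157022 in base 9 is 530582220130028673751.
Digit sum: 5+3+0+5+8+2+2+2+0+1+3+0+0+2+8+6+7+3+7+5+1 = 70.

70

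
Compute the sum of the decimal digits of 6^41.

6^41 = 80204967233062404407033075859456
Sum of its 32 digits: 126.

126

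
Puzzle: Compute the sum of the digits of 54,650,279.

38

5+4+6+5+0+2+7+9 = 38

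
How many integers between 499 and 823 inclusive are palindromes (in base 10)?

32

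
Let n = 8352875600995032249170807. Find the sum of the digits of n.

8+3+5+2+8+7+5+6+0+0+9+9+5+0+3+2+2+4+9+1+7+0+8+0+7 = 110

110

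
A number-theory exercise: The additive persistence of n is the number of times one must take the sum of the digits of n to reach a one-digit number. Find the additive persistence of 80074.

80074 → 19 → 10 → 1 (3 steps)

3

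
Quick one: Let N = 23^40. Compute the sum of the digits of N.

238

23^40 = 2945190837423705167875564697729320458241471826430830401
Sum of its 55 digits: 238.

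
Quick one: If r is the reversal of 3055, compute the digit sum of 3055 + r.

Reversal of 3055 is 5503; 3055 + 5503 = 8558.
Digit sum of 8558: 8+5+5+8 = 26.

26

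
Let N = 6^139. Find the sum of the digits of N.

486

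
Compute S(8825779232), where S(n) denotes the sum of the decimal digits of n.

8+8+2+5+7+7+9+2+3+2 = 53

53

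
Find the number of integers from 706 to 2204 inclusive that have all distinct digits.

The integers in [706, 2204] that have all distinct digits: 706, 708, 709, 710, 712, 713, …, 2197, 2198.
827 qualify.

827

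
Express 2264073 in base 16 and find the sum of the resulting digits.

2264073 in base 16 is 228C09.
Digit sum: 2+2+8+12+0+9 = 33.

33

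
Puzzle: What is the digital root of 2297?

2+2+9+7 = 20
2+0 = 2

2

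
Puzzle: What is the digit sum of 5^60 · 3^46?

5^60 · 3^46 = 7687373411145466663090854153583819652340025641024112701416015625
Sum of its 64 digits: 243.

243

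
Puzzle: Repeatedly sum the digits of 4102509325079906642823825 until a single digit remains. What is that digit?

3

4+1+0+2+5+0+9+3+2+5+0+7+9+9+0+6+6+4+2+8+2+3+8+2+5 = 102
1+0+2 = 3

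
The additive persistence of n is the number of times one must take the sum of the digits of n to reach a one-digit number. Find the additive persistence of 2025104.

2025104 → 14 → 5 (2 steps)

2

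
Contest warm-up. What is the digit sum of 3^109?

3^109 = 10144175740568179028790664417176723510595582355545683
Sum of its 53 digits: 234.

234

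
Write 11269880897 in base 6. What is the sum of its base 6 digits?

11269880897 in base 6 is 5102144354305.
Digit sum: 5+1+0+2+1+4+4+3+5+4+3+0+5 = 37.

37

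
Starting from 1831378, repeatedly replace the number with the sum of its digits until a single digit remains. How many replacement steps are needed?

1831378 → 31 → 4 (2 steps)

2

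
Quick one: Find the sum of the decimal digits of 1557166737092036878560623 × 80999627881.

173

1557166737092036878560623 × 80999627881 = 126129926253125947211739249899529863
Sum of its 36 digits: 173.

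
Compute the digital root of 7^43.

7

The digital root of n equals n mod 9 (or 9 when 9 | n), so we need 7^43 mod 9.
7^43 ≡ 7 (mod 9), so the digital root is 7.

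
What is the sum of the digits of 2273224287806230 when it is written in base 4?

2273224287806230 in base 4 is 20010313301012022312030112.
Digit sum: 2+0+0+1+0+3+1+3+3+0+1+0+1+2+0+2+2+3+1+2+0+3+0+1+1+2 = 34.

34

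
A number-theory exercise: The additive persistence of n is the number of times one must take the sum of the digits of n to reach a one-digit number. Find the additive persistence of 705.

705 → 12 → 3 (2 steps)

2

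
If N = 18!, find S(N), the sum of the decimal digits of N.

18! = 6402373705728000
Sum of its 16 digits: 54.

54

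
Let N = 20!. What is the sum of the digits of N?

54

20! = 2432902008176640000
Sum of its 19 digits: 54.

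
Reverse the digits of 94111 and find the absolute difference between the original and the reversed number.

82962

Reverse of 94111 is 11149.
|94111 − 11149| = 82962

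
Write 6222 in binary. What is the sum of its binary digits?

6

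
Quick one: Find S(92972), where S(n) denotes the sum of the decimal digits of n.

29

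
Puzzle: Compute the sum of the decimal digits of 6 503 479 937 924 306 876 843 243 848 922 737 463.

185

6+5+0+3+4+7+9+9+3+7+9+2+4+3+0+6+8+7+6+8+4+3+2+4+3+8+4+8+9+2+2+7+3+7+4+6+3 = 185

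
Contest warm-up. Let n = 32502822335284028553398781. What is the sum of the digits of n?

108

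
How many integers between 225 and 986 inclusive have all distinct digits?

559

The integers in [225, 986] that have all distinct digits: 230, 231, 234, 235, 236, 237, …, 985, 986.
559 qualify.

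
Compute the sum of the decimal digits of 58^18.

118

58^18 = 55170114352623680311867516125184
Sum of its 32 digits: 118.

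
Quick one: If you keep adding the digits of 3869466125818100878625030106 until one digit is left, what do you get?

3+8+6+9+4+6+6+1+2+5+8+1+8+1+0+0+8+7+8+6+2+5+0+3+0+1+0+6 = 114
1+1+4 = 6

6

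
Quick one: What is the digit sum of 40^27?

40^27 = 18014398509481984000000000000000000000000000
Sum of its 44 digits: 82.

82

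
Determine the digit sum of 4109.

4+1+0+9 = 14

14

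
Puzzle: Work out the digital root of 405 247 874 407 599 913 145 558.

8

4+0+5+2+4+7+8+7+4+4+0+7+5+9+9+9+1+3+1+4+5+5+5+8 = 116
1+1+6 = 8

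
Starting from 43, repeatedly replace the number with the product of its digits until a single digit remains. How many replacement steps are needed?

2

43 → 12 → 2 (2 steps)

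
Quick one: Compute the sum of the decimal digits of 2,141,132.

14

2+1+4+1+1+3+2 = 14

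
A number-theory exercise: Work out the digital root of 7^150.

1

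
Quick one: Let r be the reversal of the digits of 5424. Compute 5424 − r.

Reverse of 5424 is 4245.
5424 − 4245 = 1179

1179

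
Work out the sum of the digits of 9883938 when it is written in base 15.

36

9883938 in base 15 is D03893.
Digit sum: 13+0+3+8+9+3 = 36.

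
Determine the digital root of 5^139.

The digital root of n equals n mod 9 (or 9 when 9 | n), so we need 5^139 mod 9.
5^139 ≡ 5 (mod 9), so the digital root is 5.

5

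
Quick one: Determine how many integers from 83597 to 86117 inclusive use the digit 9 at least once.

The integers in [83597, 86117] that use the digit 9 at least once: 83597, 83598, 83599, 83609, 83619, 83629, …, 86099, 86109.
722 qualify.

722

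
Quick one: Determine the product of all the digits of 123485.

960

1×2×3×4×8×5 = 960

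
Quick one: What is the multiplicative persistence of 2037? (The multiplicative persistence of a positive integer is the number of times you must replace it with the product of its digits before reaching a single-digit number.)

1

2037 → 0 (1 step)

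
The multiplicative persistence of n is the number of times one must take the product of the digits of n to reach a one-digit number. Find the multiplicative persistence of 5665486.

5665486 → 172800 → 0 (2 steps)

2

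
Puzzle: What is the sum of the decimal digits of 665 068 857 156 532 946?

6+6+5+0+6+8+8+5+7+1+5+6+5+3+2+9+4+6 = 92

92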